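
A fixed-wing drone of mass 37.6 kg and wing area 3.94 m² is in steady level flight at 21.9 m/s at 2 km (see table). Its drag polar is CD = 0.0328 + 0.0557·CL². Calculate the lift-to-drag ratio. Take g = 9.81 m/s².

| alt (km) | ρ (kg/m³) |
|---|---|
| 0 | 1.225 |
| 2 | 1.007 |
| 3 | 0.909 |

At 2 km, from the table: ρ = 1.007 kg/m³.
In steady level flight, lift balances weight: W = mg = 37.6 × 9.81 = 368.86 N.
Dynamic pressure q = 0.5 × 1.007 × 21.9² = 241.5 Pa.
CL = 2W/(ρv²S) = 2×368.86/(1.007×21.9²×3.94) = 0.3877.
CD = 0.0328 + 0.0557 × 0.3877² = 0.04117.
L/D = CL/CD = 0.3877 / 0.04117 = 9.42

L/D = 9.42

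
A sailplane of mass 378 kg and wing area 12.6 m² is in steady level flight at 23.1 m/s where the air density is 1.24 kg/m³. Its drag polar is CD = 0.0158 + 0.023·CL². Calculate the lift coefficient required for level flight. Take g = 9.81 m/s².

CL = 0.89

Weight W = mg = 378 × 9.81 = 3708.2 N; in level flight L = W.
Dynamic pressure q = 0.5 × 1.24 × 23.1² = 330.8 Pa.
CL = W/(q·S) = 3708.2 / (330.8 × 12.6) = 0.8896.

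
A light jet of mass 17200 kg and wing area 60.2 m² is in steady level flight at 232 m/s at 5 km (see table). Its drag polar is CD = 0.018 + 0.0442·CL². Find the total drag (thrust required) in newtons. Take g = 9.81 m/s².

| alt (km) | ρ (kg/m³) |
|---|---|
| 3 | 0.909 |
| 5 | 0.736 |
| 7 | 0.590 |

At 5 km, from the table: ρ = 0.736 kg/m³.
Weight W = mg = 17200 × 9.81 = 1.6873×10^5 N; in level flight L = W.
Dynamic pressure q = 0.5 × 0.736 × 232² = 19810 Pa.
CL = W/(q·S) = 1.6873×10^5 / (19810 × 60.2) = 0.1415.
CD = 0.018 + 0.0442 × 0.1415² = 0.01889.
D = q·S·CD = 19810 × 60.2 × 0.01889 = 22520 N

D = 22500 N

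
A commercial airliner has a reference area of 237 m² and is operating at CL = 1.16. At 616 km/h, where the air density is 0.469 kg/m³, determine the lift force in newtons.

L = 1.89×10^6 N

Convert speed: v = 616 km/h ÷ 3.6 = 171.1 m/s.
Dynamic pressure q = ½ρv² = ½ × 0.469 × 171.1² = 6866 Pa.
L = q·S·CL = 6866 × 237 × 1.16 = 1.89×10^6 N ≈ 1890 kN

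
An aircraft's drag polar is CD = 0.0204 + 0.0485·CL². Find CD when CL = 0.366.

CD = 0.0204 + 0.0485 × 0.366² = 0.0204 + 0.006497 = 0.0269

CD = 0.0269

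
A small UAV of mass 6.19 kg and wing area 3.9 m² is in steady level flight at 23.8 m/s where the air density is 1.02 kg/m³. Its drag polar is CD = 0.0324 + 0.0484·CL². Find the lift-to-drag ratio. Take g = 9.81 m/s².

Level flight ⇒ L = W = m·g = 6.19 × 9.81 = 60.724 N.
q = ½ρv² = ½ × 1.02 × 23.8² = 288.9 Pa.
Required CL = L/(qS) = 60.724/(288.9·3.9) = 0.0539.
CD = 0.0324 + 0.0484 × 0.0539² = 0.03254.
L/D = CL/CD = 0.0539 / 0.03254 = 1.66

L/D = 1.66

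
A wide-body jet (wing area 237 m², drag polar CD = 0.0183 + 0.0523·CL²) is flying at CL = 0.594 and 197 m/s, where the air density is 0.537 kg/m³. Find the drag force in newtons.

CD = 0.0183 + 0.0523 × 0.594² = 0.03675
D = ½ρv²S·CD = ½ × 0.537 × 197² × 237 × 0.03675 = 90800 N

D = 90800 N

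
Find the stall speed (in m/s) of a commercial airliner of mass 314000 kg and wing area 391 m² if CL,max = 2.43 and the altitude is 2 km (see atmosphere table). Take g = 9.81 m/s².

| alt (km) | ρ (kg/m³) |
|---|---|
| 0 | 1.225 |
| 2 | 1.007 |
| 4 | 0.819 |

At 2 km, from the table: ρ = 1.007 kg/m³.
At stall, lift equals weight: L = W = m·g = 314000 × 9.81 = 3.08×10^6 N.
From L = ½ρV²S·CL,max = W: V_stall = √(2W/(ρSCL,max)) = √(2·3.08×10^6/(1.007·391·2.43))
V_stall = √6439 = 80.2 m/s

V_stall = 80.2 m/s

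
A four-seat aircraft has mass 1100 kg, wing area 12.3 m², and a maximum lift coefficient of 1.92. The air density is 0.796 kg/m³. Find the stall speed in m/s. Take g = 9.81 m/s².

V_stall = 33.9 m/s

Weight W = mg = 1100 × 9.81 = 10790 N.
V_stall = √(2W/(ρ·S·CL,max)) = √(2 × 10790 / (0.796 × 12.3 × 1.92))
V_stall = √1148 = 33.9 m/s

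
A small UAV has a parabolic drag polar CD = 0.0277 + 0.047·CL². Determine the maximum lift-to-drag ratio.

For CD = CD0 + K·CL², (L/D)max occurs at CL* = √(CD0/K) and equals 1/(2√(K·CD0)).
(L/D)max = 1/(2√(0.047 × 0.0277)) = 1/(2 × 0.03608) = 13.9

(L/D)max = 13.9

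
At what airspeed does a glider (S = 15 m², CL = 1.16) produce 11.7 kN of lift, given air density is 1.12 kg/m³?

L = ½ρv²S·CL ⇒ v = √(2L/(ρ·S·CL))
v = √(2 × 11700 / (1.12 × 15 × 1.16)) = √1201 = 34.7 m/s

v = 34.7 m/s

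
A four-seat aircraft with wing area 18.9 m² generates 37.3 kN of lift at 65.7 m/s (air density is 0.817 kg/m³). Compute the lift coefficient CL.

CL = 1.12

From L = ½ρv²S·CL, rearranging gives CL = 2L/(ρv²S).
CL = 2 × 37300 / (0.817 × 65.7² × 18.9) = 1.12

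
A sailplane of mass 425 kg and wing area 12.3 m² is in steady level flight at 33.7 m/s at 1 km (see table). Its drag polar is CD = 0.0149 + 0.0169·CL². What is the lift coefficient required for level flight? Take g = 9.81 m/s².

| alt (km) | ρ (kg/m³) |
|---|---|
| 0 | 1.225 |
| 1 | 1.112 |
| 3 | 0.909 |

At 1 km, from the table: ρ = 1.112 kg/m³.
Level flight ⇒ L = W = m·g = 425 × 9.81 = 4169.2 N.
Dynamic pressure q = 0.5 × 1.112 × 33.7² = 631.4 Pa.
CL = W/(q·S) = 4169.2 / (631.4 × 12.3) = 0.5368.

CL = 0.537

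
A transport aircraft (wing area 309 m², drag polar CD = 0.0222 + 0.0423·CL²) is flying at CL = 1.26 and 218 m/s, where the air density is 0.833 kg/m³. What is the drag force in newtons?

CD = 0.0222 + 0.0423 × 1.26² = 0.08936
D = ½ρv²S·CD = ½ × 0.833 × 218² × 309 × 0.08936 = 5.47×10^5 N

D = 5.47×10^5 N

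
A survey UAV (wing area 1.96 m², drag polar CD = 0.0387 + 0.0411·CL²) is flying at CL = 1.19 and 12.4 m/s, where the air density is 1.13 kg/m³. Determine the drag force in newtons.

CD = 0.0387 + 0.0411 × 1.19² = 0.0969
D = ½ρv²S·CD = ½ × 1.13 × 12.4² × 1.96 × 0.0969 = 16.5 N

D = 16.5 N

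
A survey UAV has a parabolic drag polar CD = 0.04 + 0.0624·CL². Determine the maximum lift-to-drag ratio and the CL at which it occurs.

For CD = CD0 + K·CL², (L/D)max occurs at CL* = √(CD0/K) and equals 1/(2√(K·CD0)).
(L/D)max = 1/(2√(0.0624 × 0.04)) = 1/(2 × 0.04996) = 10
CL* = √(0.04/0.0624) = 0.801

(L/D)max = 10, at CL = 0.801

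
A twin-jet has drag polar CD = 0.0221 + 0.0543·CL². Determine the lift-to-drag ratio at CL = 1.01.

L/D = 13

CD = 0.0221 + 0.0543 × 1.01² = 0.07749
L/D = CL/CD = 1.01 / 0.07749 = 13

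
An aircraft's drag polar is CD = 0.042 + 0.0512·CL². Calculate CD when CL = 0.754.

CD = 0.0711

CD = 0.042 + 0.0512 × 0.754² = 0.042 + 0.02911 = 0.0711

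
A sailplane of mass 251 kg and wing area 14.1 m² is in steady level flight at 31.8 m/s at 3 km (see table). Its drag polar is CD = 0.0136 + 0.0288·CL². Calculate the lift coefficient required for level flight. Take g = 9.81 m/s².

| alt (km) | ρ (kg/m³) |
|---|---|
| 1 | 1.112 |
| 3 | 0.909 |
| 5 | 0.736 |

CL = 0.38

At 3 km, from the table: ρ = 0.909 kg/m³.
In steady level flight, lift balances weight: W = mg = 251 × 9.81 = 2462.3 N.
Dynamic pressure q = 0.5 × 0.909 × 31.8² = 459.6 Pa.
Required CL = L/(qS) = 2462.3/(459.6·14.1) = 0.38.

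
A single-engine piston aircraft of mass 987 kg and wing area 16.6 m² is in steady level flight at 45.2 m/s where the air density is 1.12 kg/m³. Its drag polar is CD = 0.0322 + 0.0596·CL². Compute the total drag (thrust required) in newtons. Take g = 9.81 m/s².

D = 906 N

Level flight ⇒ L = W = m·g = 987 × 9.81 = 9682.5 N.
q = ½ρv² = ½ × 1.12 × 45.2² = 1144 Pa.
CL = 2W/(ρv²S) = 2×9682.5/(1.12×45.2²×16.6) = 0.5098.
CD = 0.0322 + 0.0596 × 0.5098² = 0.04769.
D = q·S·CD = 1144 × 16.6 × 0.04769 = 905.7 N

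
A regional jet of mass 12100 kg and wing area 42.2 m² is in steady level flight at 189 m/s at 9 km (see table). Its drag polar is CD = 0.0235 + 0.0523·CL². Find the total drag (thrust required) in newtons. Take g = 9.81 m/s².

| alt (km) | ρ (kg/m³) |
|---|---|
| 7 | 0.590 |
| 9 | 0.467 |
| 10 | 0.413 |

At 9 km, from the table: ρ = 0.467 kg/m³.
In steady level flight, lift balances weight: W = mg = 12100 × 9.81 = 1.187×10^5 N.
q = ½ρv² = ½ × 0.467 × 189² = 8341 Pa.
Required CL = L/(qS) = 1.187×10^5/(8341·42.2) = 0.3372.
CD = 0.0235 + 0.0523 × 0.3372² = 0.02945.
D = q·S·CD = 8341 × 42.2 × 0.02945 = 10370 N

D = 10400 N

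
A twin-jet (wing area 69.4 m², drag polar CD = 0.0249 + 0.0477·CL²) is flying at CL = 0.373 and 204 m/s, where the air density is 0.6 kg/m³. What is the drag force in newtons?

CD = 0.0249 + 0.0477 × 0.373² = 0.03154
D = ½ρv²S·CD = ½ × 0.6 × 204² × 69.4 × 0.03154 = 27300 N

D = 27300 N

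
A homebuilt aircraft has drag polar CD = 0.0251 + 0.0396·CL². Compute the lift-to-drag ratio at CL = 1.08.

CD = 0.0251 + 0.0396 × 1.08² = 0.07129
L/D = CL/CD = 1.08 / 0.07129 = 15.1

L/D = 15.1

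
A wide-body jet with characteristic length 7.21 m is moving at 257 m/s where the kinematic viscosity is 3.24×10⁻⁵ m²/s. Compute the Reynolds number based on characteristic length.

Re = 5.72×10^7

Re = v·c/ν = 257 × 7.21 / (3.24×10⁻⁵) = 5.72×10^7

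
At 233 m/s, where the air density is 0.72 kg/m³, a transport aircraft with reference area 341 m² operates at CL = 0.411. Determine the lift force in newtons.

Dynamic pressure q = ½ρv² = ½ × 0.72 × 233² = 19540 Pa.
L = q·S·CL = 19540 × 341 × 0.411 = 2.74×10^6 N ≈ 2740 kN

L = 2.74×10^6 N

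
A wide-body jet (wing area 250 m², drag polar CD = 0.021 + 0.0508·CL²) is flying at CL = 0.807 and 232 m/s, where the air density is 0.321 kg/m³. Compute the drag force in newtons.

CD = 0.021 + 0.0508 × 0.807² = 0.05408
D = ½ρv²S·CD = ½ × 0.321 × 232² × 250 × 0.05408 = 1.17×10^5 N

D = 1.17×10^5 N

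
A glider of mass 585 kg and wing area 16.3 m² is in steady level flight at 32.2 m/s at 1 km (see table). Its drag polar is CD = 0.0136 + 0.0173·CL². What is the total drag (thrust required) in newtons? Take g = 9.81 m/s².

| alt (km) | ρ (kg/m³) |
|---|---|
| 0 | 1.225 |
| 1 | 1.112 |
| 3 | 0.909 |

At 1 km, from the table: ρ = 1.112 kg/m³.
Weight W = mg = 585 × 9.81 = 5738.9 N; in level flight L = W.
Dynamic pressure q = 0.5 × 1.112 × 32.2² = 576.5 Pa.
CL = W/(q·S) = 5738.9 / (576.5 × 16.3) = 0.6107.
CD = 0.0136 + 0.0173 × 0.6107² = 0.02005.
D = q·S·CD = 576.5 × 16.3 × 0.02005 = 188.4 N

D = 188 N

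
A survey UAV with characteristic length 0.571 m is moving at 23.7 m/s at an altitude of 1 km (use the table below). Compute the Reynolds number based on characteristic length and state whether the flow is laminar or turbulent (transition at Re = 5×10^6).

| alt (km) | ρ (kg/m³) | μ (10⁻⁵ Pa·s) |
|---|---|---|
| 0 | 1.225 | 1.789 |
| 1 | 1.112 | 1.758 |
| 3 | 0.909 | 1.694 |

At 1 km, from the table: ρ = 1.112 kg/m³, μ = 1.758×10⁻⁵ Pa·s.
Re = ρ·v·c/μ = 1.112 × 23.7 × 0.571 / (1.758×10⁻⁵) = 8.56×10^5
Since 8.56×10^5 < 5×10^6, the flow is laminar.

Re = 8.56×10^5 (laminar)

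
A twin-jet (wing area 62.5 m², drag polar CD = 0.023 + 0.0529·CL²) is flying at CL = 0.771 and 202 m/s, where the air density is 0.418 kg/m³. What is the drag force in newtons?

D = 29000 N

CD = 0.023 + 0.0529 × 0.771² = 0.05445
D = ½ρv²S·CD = ½ × 0.418 × 202² × 62.5 × 0.05445 = 29000 N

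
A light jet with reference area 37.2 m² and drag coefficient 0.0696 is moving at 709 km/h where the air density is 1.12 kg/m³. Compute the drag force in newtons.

D = 56200 N

Convert speed: v = 709 km/h ÷ 3.6 = 196.9 m/s.
Dynamic pressure q = ½ρv² = ½ × 1.12 × 196.9² = 21720 Pa.
D = q·S·CD = 21720 × 37.2 × 0.0696 = 56200 N ≈ 56.2 kN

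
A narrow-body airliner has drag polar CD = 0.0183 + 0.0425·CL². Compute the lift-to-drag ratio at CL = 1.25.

CD = 0.0183 + 0.0425 × 1.25² = 0.08471
L/D = CL/CD = 1.25 / 0.08471 = 14.8

L/D = 14.8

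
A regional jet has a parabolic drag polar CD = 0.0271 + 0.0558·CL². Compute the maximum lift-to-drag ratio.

(L/D)max = 12.9

For CD = CD0 + K·CL², (L/D)max occurs at CL* = √(CD0/K) and equals 1/(2√(K·CD0)).
(L/D)max = 1/(2√(0.0558 × 0.0271)) = 1/(2 × 0.03889) = 12.9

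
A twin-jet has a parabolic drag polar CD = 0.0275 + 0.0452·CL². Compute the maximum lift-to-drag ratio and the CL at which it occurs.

(L/D)max = 14.2, at CL = 0.78

For CD = CD0 + K·CL², (L/D)max occurs at CL* = √(CD0/K) and equals 1/(2√(K·CD0)).
(L/D)max = 1/(2√(0.0452 × 0.0275)) = 1/(2 × 0.03526) = 14.2
CL* = √(0.0275/0.0452) = 0.78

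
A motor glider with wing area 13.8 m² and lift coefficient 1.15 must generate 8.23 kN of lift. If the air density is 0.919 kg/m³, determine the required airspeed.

L = ½ρv²S·CL ⇒ v = √(2L/(ρ·S·CL))
v = √(2 × 8230 / (0.919 × 13.8 × 1.15)) = √1129 = 33.6 m/s

v = 33.6 m/s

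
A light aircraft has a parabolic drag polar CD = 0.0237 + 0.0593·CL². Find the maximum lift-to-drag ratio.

For CD = CD0 + K·CL², (L/D)max occurs at CL* = √(CD0/K) and equals 1/(2√(K·CD0)).
(L/D)max = 1/(2√(0.0593 × 0.0237)) = 1/(2 × 0.03749) = 13.3

(L/D)max = 13.3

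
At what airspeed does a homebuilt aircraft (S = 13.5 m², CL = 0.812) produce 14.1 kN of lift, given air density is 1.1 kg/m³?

L = ½ρv²S·CL ⇒ v = √(2L/(ρ·S·CL))
v = √(2 × 14100 / (1.1 × 13.5 × 0.812)) = √2339 = 48.4 m/s

v = 48.4 m/s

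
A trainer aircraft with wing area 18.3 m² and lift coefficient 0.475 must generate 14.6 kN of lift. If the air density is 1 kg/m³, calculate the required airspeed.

v = 58 m/s

L = ½ρv²S·CL ⇒ v = √(2L/(ρ·S·CL))
v = √(2 × 14600 / (1 × 18.3 × 0.475)) = √3359 = 58 m/s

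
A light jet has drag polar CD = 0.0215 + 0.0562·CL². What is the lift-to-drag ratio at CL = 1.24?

CD = 0.0215 + 0.0562 × 1.24² = 0.1079
L/D = CL/CD = 1.24 / 0.1079 = 11.5

L/D = 11.5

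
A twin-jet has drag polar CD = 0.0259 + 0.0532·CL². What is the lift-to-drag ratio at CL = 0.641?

L/D = 13.4

CD = 0.0259 + 0.0532 × 0.641² = 0.04776
L/D = CL/CD = 0.641 / 0.04776 = 13.4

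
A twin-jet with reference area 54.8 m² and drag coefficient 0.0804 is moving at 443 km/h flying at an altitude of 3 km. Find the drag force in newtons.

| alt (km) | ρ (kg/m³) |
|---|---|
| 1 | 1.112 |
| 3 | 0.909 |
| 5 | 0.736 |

D = 30300 N

At 3 km, from the table: ρ = 0.909 kg/m³.
Convert speed: v = 443 km/h ÷ 3.6 = 123.1 m/s.
Dynamic pressure q = ½ρv² = ½ × 0.909 × 123.1² = 6882 Pa.
D = q·S·CD = 6882 × 54.8 × 0.0804 = 30300 N ≈ 30.3 kN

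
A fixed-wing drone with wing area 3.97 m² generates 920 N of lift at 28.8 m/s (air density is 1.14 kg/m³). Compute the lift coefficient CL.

From L = ½ρv²S·CL, rearranging gives CL = 2L/(ρv²S).
CL = 2 × 920 / (1.14 × 28.8² × 3.97) = 0.49

CL = 0.49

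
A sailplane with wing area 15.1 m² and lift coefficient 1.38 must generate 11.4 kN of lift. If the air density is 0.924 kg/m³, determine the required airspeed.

v = 34.4 m/s

L = ½ρv²S·CL ⇒ v = √(2L/(ρ·S·CL))
v = √(2 × 11400 / (0.924 × 15.1 × 1.38)) = √1184 = 34.4 m/s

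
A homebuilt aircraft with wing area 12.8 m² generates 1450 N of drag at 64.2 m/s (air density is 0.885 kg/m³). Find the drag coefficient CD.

CD = 0.0621

From D = ½ρv²S·CD, rearranging gives CD = 2D/(ρv²S).
CD = 2 × 1450 / (0.885 × 64.2² × 12.8) = 0.0621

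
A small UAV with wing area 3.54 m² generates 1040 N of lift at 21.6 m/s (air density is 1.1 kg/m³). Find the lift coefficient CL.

From L = ½ρv²S·CL, rearranging gives CL = 2L/(ρv²S).
CL = 2 × 1040 / (1.1 × 21.6² × 3.54) = 1.14

CL = 1.14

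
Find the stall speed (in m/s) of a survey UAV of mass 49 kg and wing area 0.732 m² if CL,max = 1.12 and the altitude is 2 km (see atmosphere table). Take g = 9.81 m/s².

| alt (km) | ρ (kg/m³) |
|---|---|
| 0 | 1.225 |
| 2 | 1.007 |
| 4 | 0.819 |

V_stall = 34.1 m/s

At 2 km, from the table: ρ = 1.007 kg/m³.
Stall occurs when L = W at CL,max. W = mg = 49 × 9.81 = 480.7 N.
V_stall = √(2W/(ρ·S·CL,max)) = √(2 × 480.7 / (1.007 × 0.732 × 1.12))
V_stall = √1164 = 34.1 m/s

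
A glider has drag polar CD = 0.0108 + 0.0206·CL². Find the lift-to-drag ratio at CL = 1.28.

L/D = 28.7

CD = 0.0108 + 0.0206 × 1.28² = 0.04455
L/D = CL/CD = 1.28 / 0.04455 = 28.7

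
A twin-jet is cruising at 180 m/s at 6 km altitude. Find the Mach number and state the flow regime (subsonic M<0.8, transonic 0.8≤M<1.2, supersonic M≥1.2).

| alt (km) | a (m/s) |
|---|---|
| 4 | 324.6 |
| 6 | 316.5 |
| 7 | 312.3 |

At 6 km, from the table: a = 316.5 m/s.
M = v/a = 180 / 316.5 = 0.569
M = 0.569 → subsonic.

M = 0.569 (subsonic)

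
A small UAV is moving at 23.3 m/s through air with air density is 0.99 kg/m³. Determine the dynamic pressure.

q = ½ρv² = ½ × 0.99 × 23.3² = 269 Pa

q = 269 Pa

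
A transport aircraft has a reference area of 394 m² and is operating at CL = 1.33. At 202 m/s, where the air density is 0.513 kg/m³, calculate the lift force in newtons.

L = ½ρv²S·CL = ½ × 0.513 × 202² × 394 × 1.33 = 5.48×10^6 N ≈ 5480 kN

L = 5.48×10^6 N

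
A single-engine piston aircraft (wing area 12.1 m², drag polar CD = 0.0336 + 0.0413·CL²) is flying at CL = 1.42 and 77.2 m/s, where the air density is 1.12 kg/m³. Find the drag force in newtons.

D = 4720 N

CD = 0.0336 + 0.0413 × 1.42² = 0.1169
D = ½ρv²S·CD = ½ × 1.12 × 77.2² × 12.1 × 0.1169 = 4720 N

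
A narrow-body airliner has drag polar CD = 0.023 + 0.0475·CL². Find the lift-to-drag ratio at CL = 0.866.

L/D = 14.8

CD = 0.023 + 0.0475 × 0.866² = 0.05862
L/D = CL/CD = 0.866 / 0.05862 = 14.8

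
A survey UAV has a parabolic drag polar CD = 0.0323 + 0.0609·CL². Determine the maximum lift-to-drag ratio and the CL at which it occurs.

(L/D)max = 11.3, at CL = 0.728

For CD = CD0 + K·CL², (L/D)max occurs at CL* = √(CD0/K) and equals 1/(2√(K·CD0)).
(L/D)max = 1/(2√(0.0609 × 0.0323)) = 1/(2 × 0.04435) = 11.3
CL* = √(0.0323/0.0609) = 0.728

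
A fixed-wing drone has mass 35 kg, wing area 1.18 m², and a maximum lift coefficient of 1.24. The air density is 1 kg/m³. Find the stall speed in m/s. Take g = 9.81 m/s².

Stall occurs when L = W at CL,max. W = mg = 35 × 9.81 = 343.4 N.
V_stall = √(2W/(ρ·S·CL,max)) = √(2 × 343.4 / (1 × 1.18 × 1.24))
V_stall = √469.3 = 21.7 m/s

V_stall = 21.7 m/s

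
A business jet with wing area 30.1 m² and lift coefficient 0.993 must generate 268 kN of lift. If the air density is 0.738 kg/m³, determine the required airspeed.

v = 156 m/s

L = ½ρv²S·CL ⇒ v = √(2L/(ρ·S·CL))
v = √(2 × 2.68×10^5 / (0.738 × 30.1 × 0.993)) = √24300 = 156 m/s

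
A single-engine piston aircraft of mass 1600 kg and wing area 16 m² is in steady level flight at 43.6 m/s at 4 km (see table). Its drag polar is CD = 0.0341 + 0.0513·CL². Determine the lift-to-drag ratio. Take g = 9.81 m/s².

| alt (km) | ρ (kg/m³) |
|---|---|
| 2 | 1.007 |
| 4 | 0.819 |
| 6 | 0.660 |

L/D = 10.9

At 4 km, from the table: ρ = 0.819 kg/m³.
Weight W = mg = 1600 × 9.81 = 15696 N; in level flight L = W.
Dynamic pressure q = 0.5 × 0.819 × 43.6² = 778.4 Pa.
CL = W/(q·S) = 15696 / (778.4 × 16) = 1.26.
CD = 0.0341 + 0.0513 × 1.26² = 0.1156.
L/D = CL/CD = 1.26 / 0.1156 = 10.9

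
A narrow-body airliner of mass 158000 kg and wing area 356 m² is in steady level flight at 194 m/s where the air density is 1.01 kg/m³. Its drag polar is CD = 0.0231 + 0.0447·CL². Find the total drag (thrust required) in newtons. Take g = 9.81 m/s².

D = 1.72×10^5 N

Level flight ⇒ L = W = m·g = 158000 × 9.81 = 1.55×10^6 N.
Dynamic pressure q = 0.5 × 1.01 × 194² = 19010 Pa.
Required CL = L/(qS) = 1.55×10^6/(19010·356) = 0.2291.
CD = 0.0231 + 0.0447 × 0.2291² = 0.02545.
D = q·S·CD = 19010 × 356 × 0.02545 = 1.722×10^5 N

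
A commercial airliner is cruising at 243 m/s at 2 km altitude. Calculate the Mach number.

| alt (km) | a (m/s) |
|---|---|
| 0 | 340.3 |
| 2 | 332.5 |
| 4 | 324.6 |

M = 0.731

At 2 km, from the table: a = 332.5 m/s.
M = v/a = 243 / 332.5 = 0.731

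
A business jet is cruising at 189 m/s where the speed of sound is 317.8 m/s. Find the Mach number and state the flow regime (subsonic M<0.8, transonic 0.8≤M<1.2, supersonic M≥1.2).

M = v/a = 189 / 317.8 = 0.595
M = 0.595 → subsonic.

M = 0.595 (subsonic)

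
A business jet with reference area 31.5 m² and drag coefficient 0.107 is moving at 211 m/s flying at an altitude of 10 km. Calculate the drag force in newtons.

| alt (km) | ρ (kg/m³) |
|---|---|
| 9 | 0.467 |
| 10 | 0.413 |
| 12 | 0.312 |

At 10 km, from the table: ρ = 0.413 kg/m³.
Dynamic pressure q = ½ρv² = ½ × 0.413 × 211² = 9194 Pa.
D = q·S·CD = 9194 × 31.5 × 0.107 = 31000 N ≈ 31 kN

D = 31000 N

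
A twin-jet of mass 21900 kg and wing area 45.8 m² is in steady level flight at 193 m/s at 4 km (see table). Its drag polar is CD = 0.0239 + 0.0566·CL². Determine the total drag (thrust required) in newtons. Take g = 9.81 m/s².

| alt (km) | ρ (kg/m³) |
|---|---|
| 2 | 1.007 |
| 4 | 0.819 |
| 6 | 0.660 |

At 4 km, from the table: ρ = 0.819 kg/m³.
Level flight ⇒ L = W = m·g = 21900 × 9.81 = 2.1484×10^5 N.
q = ½ρv² = ½ × 0.819 × 193² = 15250 Pa.
Required CL = L/(qS) = 2.1484×10^5/(15250·45.8) = 0.3075.
CD = 0.0239 + 0.0566 × 0.3075² = 0.02925.
D = q·S·CD = 15250 × 45.8 × 0.02925 = 20440 N

D = 20400 N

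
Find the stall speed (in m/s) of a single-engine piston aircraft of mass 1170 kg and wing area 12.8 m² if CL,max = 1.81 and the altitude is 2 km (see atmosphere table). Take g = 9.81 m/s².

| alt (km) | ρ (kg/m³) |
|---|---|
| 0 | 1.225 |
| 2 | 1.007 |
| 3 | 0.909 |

At 2 km, from the table: ρ = 1.007 kg/m³.
Weight W = mg = 1170 × 9.81 = 11480 N.
From L = ½ρV²S·CL,max = W: V_stall = √(2W/(ρSCL,max)) = √(2·11480/(1.007·12.8·1.81))
V_stall = √983.9 = 31.4 m/s

V_stall = 31.4 m/s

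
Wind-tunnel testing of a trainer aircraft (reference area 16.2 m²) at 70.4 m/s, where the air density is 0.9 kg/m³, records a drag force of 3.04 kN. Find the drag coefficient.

From D = ½ρv²S·CD, rearranging gives CD = 2D/(ρv²S).
CD = 2 × 3040 / (0.9 × 70.4² × 16.2) = 0.0841

CD = 0.0841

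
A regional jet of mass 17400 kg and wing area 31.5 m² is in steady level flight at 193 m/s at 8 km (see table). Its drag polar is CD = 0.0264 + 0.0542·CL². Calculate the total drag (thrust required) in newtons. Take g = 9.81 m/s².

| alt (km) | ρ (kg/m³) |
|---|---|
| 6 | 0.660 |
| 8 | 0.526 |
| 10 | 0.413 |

D = 13300 N

At 8 km, from the table: ρ = 0.526 kg/m³.
In steady level flight, lift balances weight: W = mg = 17400 × 9.81 = 1.7069×10^5 N.
q = ½ρv² = ½ × 0.526 × 193² = 9796 Pa.
CL = W/(q·S) = 1.7069×10^5 / (9796 × 31.5) = 0.5531.
CD = 0.0264 + 0.0542 × 0.5531² = 0.04298.
D = q·S·CD = 9796 × 31.5 × 0.04298 = 13260 N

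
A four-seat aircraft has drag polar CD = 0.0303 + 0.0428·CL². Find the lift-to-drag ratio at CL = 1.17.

CD = 0.0303 + 0.0428 × 1.17² = 0.08889
L/D = CL/CD = 1.17 / 0.08889 = 13.2

L/D = 13.2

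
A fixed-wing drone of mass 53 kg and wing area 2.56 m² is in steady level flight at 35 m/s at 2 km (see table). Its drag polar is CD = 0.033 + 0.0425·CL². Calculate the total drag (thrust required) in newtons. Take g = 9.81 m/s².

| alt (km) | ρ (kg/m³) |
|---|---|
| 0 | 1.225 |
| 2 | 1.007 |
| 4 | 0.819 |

D = 59.4 N

At 2 km, from the table: ρ = 1.007 kg/m³.
In steady level flight, lift balances weight: W = mg = 53 × 9.81 = 519.93 N.
Dynamic pressure q = 0.5 × 1.007 × 35² = 616.8 Pa.
CL = W/(q·S) = 519.93 / (616.8 × 2.56) = 0.3293.
CD = 0.033 + 0.0425 × 0.3293² = 0.03761.
D = q·S·CD = 616.8 × 2.56 × 0.03761 = 59.38 N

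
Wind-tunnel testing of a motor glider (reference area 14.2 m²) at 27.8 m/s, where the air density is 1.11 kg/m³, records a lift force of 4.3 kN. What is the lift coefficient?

From L = ½ρv²S·CL, rearranging gives CL = 2L/(ρv²S).
CL = 2 × 4300 / (1.11 × 27.8² × 14.2) = 0.706

CL = 0.706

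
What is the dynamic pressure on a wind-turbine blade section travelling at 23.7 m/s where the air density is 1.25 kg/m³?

q = ½ρv² = ½ × 1.25 × 23.7² = 351 Pa

q = 351 Pa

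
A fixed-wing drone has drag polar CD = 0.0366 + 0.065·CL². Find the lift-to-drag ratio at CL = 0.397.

CD = 0.0366 + 0.065 × 0.397² = 0.04684
L/D = CL/CD = 0.397 / 0.04684 = 8.47

L/D = 8.47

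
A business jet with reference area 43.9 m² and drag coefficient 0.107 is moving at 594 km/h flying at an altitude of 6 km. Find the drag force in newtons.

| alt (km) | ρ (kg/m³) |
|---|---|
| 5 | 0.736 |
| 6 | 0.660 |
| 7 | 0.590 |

D = 42200 N

At 6 km, from the table: ρ = 0.660 kg/m³.
Convert speed: v = 594 km/h ÷ 3.6 = 165 m/s.
D = ½ρv²S·CD = ½ × 0.66 × 165² × 43.9 × 0.107 = 42200 N ≈ 42.2 kN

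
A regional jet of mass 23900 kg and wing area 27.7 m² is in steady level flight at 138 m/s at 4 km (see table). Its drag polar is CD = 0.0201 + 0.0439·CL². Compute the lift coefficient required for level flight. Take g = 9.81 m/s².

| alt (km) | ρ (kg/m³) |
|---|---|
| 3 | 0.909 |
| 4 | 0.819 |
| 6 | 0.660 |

At 4 km, from the table: ρ = 0.819 kg/m³.
Level flight ⇒ L = W = m·g = 23900 × 9.81 = 2.3446×10^5 N.
q = ½ρv² = ½ × 0.819 × 138² = 7799 Pa.
CL = W/(q·S) = 2.3446×10^5 / (7799 × 27.7) = 1.085.

CL = 1.09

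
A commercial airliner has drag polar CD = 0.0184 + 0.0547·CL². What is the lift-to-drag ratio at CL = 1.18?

CD = 0.0184 + 0.0547 × 1.18² = 0.09456
L/D = CL/CD = 1.18 / 0.09456 = 12.5

L/D = 12.5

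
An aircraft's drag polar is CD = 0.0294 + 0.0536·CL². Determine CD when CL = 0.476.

CD = 0.0415

CD = 0.0294 + 0.0536 × 0.476² = 0.0294 + 0.01214 = 0.0415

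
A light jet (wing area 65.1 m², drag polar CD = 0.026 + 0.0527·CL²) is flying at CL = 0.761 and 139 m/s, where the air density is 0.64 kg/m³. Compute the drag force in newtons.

CD = 0.026 + 0.0527 × 0.761² = 0.05652
D = ½ρv²S·CD = ½ × 0.64 × 139² × 65.1 × 0.05652 = 22700 N

D = 22700 N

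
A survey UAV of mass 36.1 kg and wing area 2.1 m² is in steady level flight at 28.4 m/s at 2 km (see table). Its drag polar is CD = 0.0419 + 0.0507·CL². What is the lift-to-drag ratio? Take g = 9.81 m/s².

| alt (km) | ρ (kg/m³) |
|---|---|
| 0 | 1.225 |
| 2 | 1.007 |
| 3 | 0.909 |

L/D = 8.2

At 2 km, from the table: ρ = 1.007 kg/m³.
In steady level flight, lift balances weight: W = mg = 36.1 × 9.81 = 354.14 N.
Dynamic pressure q = 0.5 × 1.007 × 28.4² = 406.1 Pa.
CL = 2W/(ρv²S) = 2×354.14/(1.007×28.4²×2.1) = 0.4153.
CD = 0.0419 + 0.0507 × 0.4153² = 0.05064.
L/D = CL/CD = 0.4153 / 0.05064 = 8.2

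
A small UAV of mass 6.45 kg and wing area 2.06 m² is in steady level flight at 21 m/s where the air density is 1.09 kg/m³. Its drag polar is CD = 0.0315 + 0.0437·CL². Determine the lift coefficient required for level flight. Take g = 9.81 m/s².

Level flight ⇒ L = W = m·g = 6.45 × 9.81 = 63.275 N.
q = ½ρv² = ½ × 1.09 × 21² = 240.3 Pa.
CL = 2W/(ρv²S) = 2×63.275/(1.09×21²×2.06) = 0.1278.

CL = 0.128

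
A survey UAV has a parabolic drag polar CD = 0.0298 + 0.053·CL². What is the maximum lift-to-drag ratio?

For CD = CD0 + K·CL², (L/D)max occurs at CL* = √(CD0/K) and equals 1/(2√(K·CD0)).
(L/D)max = 1/(2√(0.053 × 0.0298)) = 1/(2 × 0.03974) = 12.6

(L/D)max = 12.6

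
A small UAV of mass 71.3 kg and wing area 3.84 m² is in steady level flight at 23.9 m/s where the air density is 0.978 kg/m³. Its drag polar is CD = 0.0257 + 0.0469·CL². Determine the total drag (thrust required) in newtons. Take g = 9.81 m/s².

D = 49 N

Level flight ⇒ L = W = m·g = 71.3 × 9.81 = 699.45 N.
Dynamic pressure q = 0.5 × 0.978 × 23.9² = 279.3 Pa.
CL = W/(q·S) = 699.45 / (279.3 × 3.84) = 0.6521.
CD = 0.0257 + 0.0469 × 0.6521² = 0.04564.
D = q·S·CD = 279.3 × 3.84 × 0.04564 = 48.96 N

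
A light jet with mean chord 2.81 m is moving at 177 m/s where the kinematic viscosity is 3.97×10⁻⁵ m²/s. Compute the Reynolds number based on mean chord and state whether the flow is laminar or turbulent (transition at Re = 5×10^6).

Re = v·c/ν = 177 × 2.81 / (3.97×10⁻⁵) = 1.25×10^7
Since 1.25×10^7 > 5×10^6, the flow is turbulent.

Re = 1.25×10^7 (turbulent)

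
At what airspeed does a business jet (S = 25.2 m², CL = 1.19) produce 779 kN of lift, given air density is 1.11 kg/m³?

v = 216 m/s

L = ½ρv²S·CL ⇒ v = √(2L/(ρ·S·CL))
v = √(2 × 7.79×10^5 / (1.11 × 25.2 × 1.19)) = √46810 = 216 m/s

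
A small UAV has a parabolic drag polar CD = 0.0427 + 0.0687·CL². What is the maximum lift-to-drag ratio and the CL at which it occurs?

For CD = CD0 + K·CL², (L/D)max occurs at CL* = √(CD0/K) and equals 1/(2√(K·CD0)).
(L/D)max = 1/(2√(0.0687 × 0.0427)) = 1/(2 × 0.05416) = 9.23
CL* = √(0.0427/0.0687) = 0.788

(L/D)max = 9.23, at CL = 0.788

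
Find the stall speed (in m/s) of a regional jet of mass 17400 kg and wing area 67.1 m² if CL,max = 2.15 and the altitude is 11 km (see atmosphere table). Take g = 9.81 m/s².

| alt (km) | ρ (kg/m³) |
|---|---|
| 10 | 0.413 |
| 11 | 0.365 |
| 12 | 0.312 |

At 11 km, from the table: ρ = 0.365 kg/m³.
Weight W = mg = 17400 × 9.81 = 1.707×10^5 N.
V_stall = √(2W/(ρ·S·CL,max)) = √(2 × 1.707×10^5 / (0.365 × 67.1 × 2.15))
V_stall = √6483 = 80.5 m/s

V_stall = 80.5 m/s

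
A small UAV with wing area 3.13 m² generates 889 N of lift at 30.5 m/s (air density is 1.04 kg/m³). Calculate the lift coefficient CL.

CL = 0.587

From L = ½ρv²S·CL, rearranging gives CL = 2L/(ρv²S).
CL = 2 × 889 / (1.04 × 30.5² × 3.13) = 0.587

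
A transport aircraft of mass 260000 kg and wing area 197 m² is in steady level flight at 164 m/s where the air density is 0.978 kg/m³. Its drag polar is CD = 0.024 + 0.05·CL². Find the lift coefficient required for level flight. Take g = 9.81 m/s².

CL = 0.984

In steady level flight, lift balances weight: W = mg = 260000 × 9.81 = 2.5506×10^6 N.
q = ½ρv² = ½ × 0.978 × 164² = 13150 Pa.
Required CL = L/(qS) = 2.5506×10^6/(13150·197) = 0.9844.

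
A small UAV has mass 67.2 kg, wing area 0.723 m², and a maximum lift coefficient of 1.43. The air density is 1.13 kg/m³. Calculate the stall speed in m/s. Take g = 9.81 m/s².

At stall, lift equals weight: L = W = m·g = 67.2 × 9.81 = 659.2 N.
From L = ½ρV²S·CL,max = W: V_stall = √(2W/(ρSCL,max)) = √(2·659.2/(1.13·0.723·1.43))
V_stall = √1129 = 33.6 m/s

V_stall = 33.6 m/s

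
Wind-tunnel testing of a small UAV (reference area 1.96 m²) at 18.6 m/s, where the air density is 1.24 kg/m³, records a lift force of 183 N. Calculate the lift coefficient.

From L = ½ρv²S·CL, rearranging gives CL = 2L/(ρv²S).
CL = 2 × 183 / (1.24 × 18.6² × 1.96) = 0.435

CL = 0.435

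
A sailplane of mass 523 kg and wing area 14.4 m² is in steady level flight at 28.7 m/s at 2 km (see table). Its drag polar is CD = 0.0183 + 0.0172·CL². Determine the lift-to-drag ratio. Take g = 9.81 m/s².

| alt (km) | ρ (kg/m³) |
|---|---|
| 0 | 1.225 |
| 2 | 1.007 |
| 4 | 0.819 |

L/D = 27.7

At 2 km, from the table: ρ = 1.007 kg/m³.
In steady level flight, lift balances weight: W = mg = 523 × 9.81 = 5130.6 N.
q = ½ρv² = ½ × 1.007 × 28.7² = 414.7 Pa.
CL = W/(q·S) = 5130.6 / (414.7 × 14.4) = 0.8591.
CD = 0.0183 + 0.0172 × 0.8591² = 0.03099.
L/D = CL/CD = 0.8591 / 0.03099 = 27.7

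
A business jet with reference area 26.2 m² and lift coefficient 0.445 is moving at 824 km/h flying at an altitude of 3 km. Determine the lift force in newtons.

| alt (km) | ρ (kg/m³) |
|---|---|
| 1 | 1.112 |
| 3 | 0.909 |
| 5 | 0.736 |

L = 2.78×10^5 N

At 3 km, from the table: ρ = 0.909 kg/m³.
Convert speed: v = 824 km/h ÷ 3.6 = 228.9 m/s.
Dynamic pressure q = ½ρv² = ½ × 0.909 × 228.9² = 23810 Pa.
L = q·S·CL = 23810 × 26.2 × 0.445 = 2.78×10^5 N ≈ 278 kN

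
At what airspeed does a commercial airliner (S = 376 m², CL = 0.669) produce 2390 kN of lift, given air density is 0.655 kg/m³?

v = 170 m/s

L = ½ρv²S·CL ⇒ v = √(2L/(ρ·S·CL))
v = √(2 × 2.39×10^6 / (0.655 × 376 × 0.669)) = √29010 = 170 m/s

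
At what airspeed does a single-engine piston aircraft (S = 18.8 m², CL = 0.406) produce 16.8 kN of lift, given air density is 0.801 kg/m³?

L = ½ρv²S·CL ⇒ v = √(2L/(ρ·S·CL))
v = √(2 × 16800 / (0.801 × 18.8 × 0.406)) = √5496 = 74.1 m/s

v = 74.1 m/s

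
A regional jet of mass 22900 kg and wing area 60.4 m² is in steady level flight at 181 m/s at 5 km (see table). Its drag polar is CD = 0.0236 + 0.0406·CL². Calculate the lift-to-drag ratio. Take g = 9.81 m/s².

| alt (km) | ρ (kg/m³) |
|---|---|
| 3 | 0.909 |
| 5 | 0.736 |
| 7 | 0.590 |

L/D = 11.2

At 5 km, from the table: ρ = 0.736 kg/m³.
Weight W = mg = 22900 × 9.81 = 2.2465×10^5 N; in level flight L = W.
Dynamic pressure q = 0.5 × 0.736 × 181² = 12060 Pa.
Required CL = L/(qS) = 2.2465×10^5/(12060·60.4) = 0.3085.
CD = 0.0236 + 0.0406 × 0.3085² = 0.02746.
L/D = CL/CD = 0.3085 / 0.02746 = 11.2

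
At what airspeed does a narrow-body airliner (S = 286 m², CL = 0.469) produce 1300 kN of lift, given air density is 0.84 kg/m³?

L = ½ρv²S·CL ⇒ v = √(2L/(ρ·S·CL))
v = √(2 × 1.3×10^6 / (0.84 × 286 × 0.469)) = √23080 = 152 m/s

v = 152 m/s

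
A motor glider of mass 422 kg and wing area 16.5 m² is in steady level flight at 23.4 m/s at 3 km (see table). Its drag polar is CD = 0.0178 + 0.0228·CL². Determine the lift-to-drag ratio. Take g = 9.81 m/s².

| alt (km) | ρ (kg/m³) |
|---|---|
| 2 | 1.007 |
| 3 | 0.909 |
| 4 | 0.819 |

L/D = 24.6

At 3 km, from the table: ρ = 0.909 kg/m³.
Weight W = mg = 422 × 9.81 = 4139.8 N; in level flight L = W.
Dynamic pressure q = 0.5 × 0.909 × 23.4² = 248.9 Pa.
Required CL = L/(qS) = 4139.8/(248.9·16.5) = 1.008.
CD = 0.0178 + 0.0228 × 1.008² = 0.04097.
L/D = CL/CD = 1.008 / 0.04097 = 24.6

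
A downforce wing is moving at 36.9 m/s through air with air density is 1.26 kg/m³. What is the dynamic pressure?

q = 858 Pa

q = ½ρv² = ½ × 1.26 × 36.9² = 858 Pa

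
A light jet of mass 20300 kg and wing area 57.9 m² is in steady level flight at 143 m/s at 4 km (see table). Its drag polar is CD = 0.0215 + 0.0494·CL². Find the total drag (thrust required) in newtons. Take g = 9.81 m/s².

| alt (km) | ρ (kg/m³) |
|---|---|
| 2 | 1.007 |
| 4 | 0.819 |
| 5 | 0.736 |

At 4 km, from the table: ρ = 0.819 kg/m³.
Level flight ⇒ L = W = m·g = 20300 × 9.81 = 1.9914×10^5 N.
q = ½ρv² = ½ × 0.819 × 143² = 8374 Pa.
CL = 2W/(ρv²S) = 2×1.9914×10^5/(0.819×143²×57.9) = 0.4107.
CD = 0.0215 + 0.0494 × 0.4107² = 0.02983.
D = q·S·CD = 8374 × 57.9 × 0.02983 = 14460 N

D = 14500 N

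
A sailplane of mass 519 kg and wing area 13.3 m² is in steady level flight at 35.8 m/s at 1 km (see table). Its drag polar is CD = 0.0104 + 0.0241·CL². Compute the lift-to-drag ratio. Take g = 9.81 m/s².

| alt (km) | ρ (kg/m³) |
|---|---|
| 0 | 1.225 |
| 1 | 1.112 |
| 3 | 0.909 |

L/D = 31

At 1 km, from the table: ρ = 1.112 kg/m³.
Weight W = mg = 519 × 9.81 = 5091.4 N; in level flight L = W.
Dynamic pressure q = 0.5 × 1.112 × 35.8² = 712.6 Pa.
CL = 2W/(ρv²S) = 2×5091.4/(1.112×35.8²×13.3) = 0.5372.
CD = 0.0104 + 0.0241 × 0.5372² = 0.01736.
L/D = CL/CD = 0.5372 / 0.01736 = 31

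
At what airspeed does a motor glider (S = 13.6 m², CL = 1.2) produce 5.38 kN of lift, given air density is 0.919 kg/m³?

L = ½ρv²S·CL ⇒ v = √(2L/(ρ·S·CL))
v = √(2 × 5380 / (0.919 × 13.6 × 1.2)) = √717.4 = 26.8 m/s

v = 26.8 m/s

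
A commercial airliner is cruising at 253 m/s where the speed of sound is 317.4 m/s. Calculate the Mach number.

M = 0.797

M = v/a = 253 / 317.4 = 0.797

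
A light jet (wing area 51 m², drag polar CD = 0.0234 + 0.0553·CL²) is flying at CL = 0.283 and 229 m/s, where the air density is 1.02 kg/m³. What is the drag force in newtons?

D = 38000 N

CD = 0.0234 + 0.0553 × 0.283² = 0.02783
D = ½ρv²S·CD = ½ × 1.02 × 229² × 51 × 0.02783 = 38000 N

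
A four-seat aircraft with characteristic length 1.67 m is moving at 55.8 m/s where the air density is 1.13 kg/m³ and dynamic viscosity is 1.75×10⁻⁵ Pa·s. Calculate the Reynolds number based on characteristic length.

Re = ρ·v·c/μ = 1.13 × 55.8 × 1.67 / (1.75×10⁻⁵) = 6.02×10^6

Re = 6.02×10^6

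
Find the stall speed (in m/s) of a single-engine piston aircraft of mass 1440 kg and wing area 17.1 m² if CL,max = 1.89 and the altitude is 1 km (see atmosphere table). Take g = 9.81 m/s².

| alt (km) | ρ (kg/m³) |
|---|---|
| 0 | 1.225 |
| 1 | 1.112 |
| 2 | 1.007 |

At 1 km, from the table: ρ = 1.112 kg/m³.
Stall occurs when L = W at CL,max. W = mg = 1440 × 9.81 = 14130 N.
From L = ½ρV²S·CL,max = W: V_stall = √(2W/(ρSCL,max)) = √(2·14130/(1.112·17.1·1.89))
V_stall = √786.1 = 28 m/s

V_stall = 28 m/s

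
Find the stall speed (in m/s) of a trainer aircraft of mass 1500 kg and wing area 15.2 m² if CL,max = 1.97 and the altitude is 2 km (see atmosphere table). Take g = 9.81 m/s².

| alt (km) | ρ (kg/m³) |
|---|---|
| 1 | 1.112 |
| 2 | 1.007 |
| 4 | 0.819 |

V_stall = 31.2 m/s

At 2 km, from the table: ρ = 1.007 kg/m³.
Weight W = mg = 1500 × 9.81 = 14720 N.
From L = ½ρV²S·CL,max = W: V_stall = √(2W/(ρSCL,max)) = √(2·14720/(1.007·15.2·1.97))
V_stall = √976 = 31.2 m/s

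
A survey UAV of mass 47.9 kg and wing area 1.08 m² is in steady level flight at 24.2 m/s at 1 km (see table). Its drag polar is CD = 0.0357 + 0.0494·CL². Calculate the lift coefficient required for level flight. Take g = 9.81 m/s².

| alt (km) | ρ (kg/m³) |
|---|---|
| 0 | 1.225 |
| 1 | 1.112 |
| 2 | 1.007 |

At 1 km, from the table: ρ = 1.112 kg/m³.
In steady level flight, lift balances weight: W = mg = 47.9 × 9.81 = 469.9 N.
q = ½ρv² = ½ × 1.112 × 24.2² = 325.6 Pa.
CL = 2W/(ρv²S) = 2×469.9/(1.112×24.2²×1.08) = 1.336.

CL = 1.34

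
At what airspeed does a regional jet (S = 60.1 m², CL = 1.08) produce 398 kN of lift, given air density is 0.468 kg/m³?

v = 162 m/s

L = ½ρv²S·CL ⇒ v = √(2L/(ρ·S·CL))
v = √(2 × 3.98×10^5 / (0.468 × 60.1 × 1.08)) = √26200 = 162 m/s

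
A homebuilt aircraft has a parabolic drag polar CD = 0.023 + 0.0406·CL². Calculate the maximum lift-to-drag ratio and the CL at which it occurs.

(L/D)max = 16.4, at CL = 0.753

For CD = CD0 + K·CL², (L/D)max occurs at CL* = √(CD0/K) and equals 1/(2√(K·CD0)).
(L/D)max = 1/(2√(0.0406 × 0.023)) = 1/(2 × 0.03056) = 16.4
CL* = √(0.023/0.0406) = 0.753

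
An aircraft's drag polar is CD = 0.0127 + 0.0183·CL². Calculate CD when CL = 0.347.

CD = 0.0149

CD = 0.0127 + 0.0183 × 0.347² = 0.0127 + 0.002203 = 0.0149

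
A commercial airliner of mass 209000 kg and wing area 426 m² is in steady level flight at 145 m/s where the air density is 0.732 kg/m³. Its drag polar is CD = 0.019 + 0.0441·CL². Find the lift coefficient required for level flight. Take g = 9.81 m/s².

Weight W = mg = 209000 × 9.81 = 2.0503×10^6 N; in level flight L = W.
Dynamic pressure q = 0.5 × 0.732 × 145² = 7695 Pa.
CL = W/(q·S) = 2.0503×10^6 / (7695 × 426) = 0.6254.

CL = 0.625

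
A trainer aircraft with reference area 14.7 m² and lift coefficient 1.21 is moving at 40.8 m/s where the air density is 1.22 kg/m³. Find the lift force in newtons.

Dynamic pressure q = ½ρv² = ½ × 1.22 × 40.8² = 1015 Pa.
L = q·S·CL = 1015 × 14.7 × 1.21 = 18100 N ≈ 18.1 kN

L = 18100 N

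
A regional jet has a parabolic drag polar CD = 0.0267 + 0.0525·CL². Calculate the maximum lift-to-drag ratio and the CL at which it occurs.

For CD = CD0 + K·CL², (L/D)max occurs at CL* = √(CD0/K) and equals 1/(2√(K·CD0)).
(L/D)max = 1/(2√(0.0525 × 0.0267)) = 1/(2 × 0.03744) = 13.4
CL* = √(0.0267/0.0525) = 0.713

(L/D)max = 13.4, at CL = 0.713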